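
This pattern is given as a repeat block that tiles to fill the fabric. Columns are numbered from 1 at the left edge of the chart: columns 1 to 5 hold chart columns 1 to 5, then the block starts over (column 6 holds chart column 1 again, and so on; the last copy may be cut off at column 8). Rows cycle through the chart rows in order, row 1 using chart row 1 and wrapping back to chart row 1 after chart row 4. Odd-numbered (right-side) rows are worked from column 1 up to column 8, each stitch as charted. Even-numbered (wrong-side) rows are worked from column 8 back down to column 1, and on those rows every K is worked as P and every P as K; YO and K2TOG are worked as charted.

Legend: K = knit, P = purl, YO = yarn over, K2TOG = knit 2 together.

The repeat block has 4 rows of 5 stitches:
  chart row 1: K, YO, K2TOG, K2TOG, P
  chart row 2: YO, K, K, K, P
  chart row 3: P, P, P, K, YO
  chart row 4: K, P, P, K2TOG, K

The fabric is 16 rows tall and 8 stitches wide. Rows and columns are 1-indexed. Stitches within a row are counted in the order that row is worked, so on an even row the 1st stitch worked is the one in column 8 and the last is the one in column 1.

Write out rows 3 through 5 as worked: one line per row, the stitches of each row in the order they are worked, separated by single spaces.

Rows as worked:
P P P K YO P P P
K K P P K2TOG K K P
K YO K2TOG K2TOG P K YO K2TOG

Derivation:
Row 3: chart row 3, RS - tile across columns 1-8 and work as-is.
Row 4: chart row 4, WS - tiled (columns 1-8): K P P K2TOG K K P P; work from column 8 back to 1 with K<->P swapped.
Row 5: chart row 1, RS - tile across columns 1-8 and work as-is.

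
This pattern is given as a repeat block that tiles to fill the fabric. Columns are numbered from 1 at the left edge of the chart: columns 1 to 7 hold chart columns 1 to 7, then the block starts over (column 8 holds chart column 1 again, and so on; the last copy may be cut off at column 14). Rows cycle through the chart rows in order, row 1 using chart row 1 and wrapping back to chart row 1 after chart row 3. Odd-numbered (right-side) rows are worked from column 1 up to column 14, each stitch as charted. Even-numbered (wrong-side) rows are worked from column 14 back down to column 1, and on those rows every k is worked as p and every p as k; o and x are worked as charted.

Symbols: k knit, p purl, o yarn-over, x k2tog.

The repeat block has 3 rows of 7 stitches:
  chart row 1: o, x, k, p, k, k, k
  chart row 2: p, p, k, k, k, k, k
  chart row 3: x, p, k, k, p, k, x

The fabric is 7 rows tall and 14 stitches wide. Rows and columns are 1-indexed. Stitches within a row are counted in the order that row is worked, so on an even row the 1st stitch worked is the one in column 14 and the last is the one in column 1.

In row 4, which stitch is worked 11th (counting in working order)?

Row 4 uses chart row ((4-1) mod 3)+1 = 1. Row 4 is even, so WS.
Chart row 1 tiled across columns 1-14: o x k p k k k o x k p k k k
WS: work from column 14 back to column 1 (reverse the tiled row), swapping k<->p (o and x unchanged).
Row 4 as worked: p p p k p x o p p p k p x o
Counting 11 along the worked row gives k.

Result:
k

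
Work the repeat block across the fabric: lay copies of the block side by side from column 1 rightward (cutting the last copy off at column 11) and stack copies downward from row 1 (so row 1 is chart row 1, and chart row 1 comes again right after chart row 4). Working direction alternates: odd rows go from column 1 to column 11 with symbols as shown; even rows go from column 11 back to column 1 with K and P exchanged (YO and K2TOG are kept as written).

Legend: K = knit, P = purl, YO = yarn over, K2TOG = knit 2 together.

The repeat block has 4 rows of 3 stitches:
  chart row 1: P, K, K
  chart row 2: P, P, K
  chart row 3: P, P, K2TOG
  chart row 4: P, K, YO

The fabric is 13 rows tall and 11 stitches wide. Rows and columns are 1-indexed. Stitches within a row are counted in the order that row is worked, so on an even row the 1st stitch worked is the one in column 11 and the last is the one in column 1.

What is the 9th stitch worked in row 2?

Row 2: (2-1) mod 4 = 1, so use chart row 2. Even row -> WS.
Chart row 2 tiled across columns 1-11: P P K P P K P P K P P
WS row: flip the tiled sequence (start at column 11) and apply K<->P; YO and K2TOG stay.
Row 2 as worked: K K P K K P K K P K K
The 9th stitch worked is P.

Result:
P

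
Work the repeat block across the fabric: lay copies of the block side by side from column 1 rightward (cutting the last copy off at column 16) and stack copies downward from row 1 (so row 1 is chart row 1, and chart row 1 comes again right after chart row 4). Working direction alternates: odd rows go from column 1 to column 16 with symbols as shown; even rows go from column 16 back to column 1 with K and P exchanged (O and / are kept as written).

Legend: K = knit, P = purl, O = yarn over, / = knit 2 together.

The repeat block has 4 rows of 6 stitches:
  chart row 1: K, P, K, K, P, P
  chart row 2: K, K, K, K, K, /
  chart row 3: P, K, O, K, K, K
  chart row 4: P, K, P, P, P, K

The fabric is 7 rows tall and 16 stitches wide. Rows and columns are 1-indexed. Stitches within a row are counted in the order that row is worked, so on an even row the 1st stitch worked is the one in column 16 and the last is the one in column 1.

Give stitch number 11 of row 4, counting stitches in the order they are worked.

== STITCH ==
P

Derivation:
For row 4: chart row = ((4-1) mod 4) + 1 = 4; this is a WS (even) row.
Chart row 4 tiled across columns 1-16: P K P P P K P K P P P K P K P P
WS row: flip the tiled sequence (start at column 16) and apply K<->P; O and / stay.
Row 4 as worked: K K P K P K K K P K P K K K P K
Stitch 11 in working order -> P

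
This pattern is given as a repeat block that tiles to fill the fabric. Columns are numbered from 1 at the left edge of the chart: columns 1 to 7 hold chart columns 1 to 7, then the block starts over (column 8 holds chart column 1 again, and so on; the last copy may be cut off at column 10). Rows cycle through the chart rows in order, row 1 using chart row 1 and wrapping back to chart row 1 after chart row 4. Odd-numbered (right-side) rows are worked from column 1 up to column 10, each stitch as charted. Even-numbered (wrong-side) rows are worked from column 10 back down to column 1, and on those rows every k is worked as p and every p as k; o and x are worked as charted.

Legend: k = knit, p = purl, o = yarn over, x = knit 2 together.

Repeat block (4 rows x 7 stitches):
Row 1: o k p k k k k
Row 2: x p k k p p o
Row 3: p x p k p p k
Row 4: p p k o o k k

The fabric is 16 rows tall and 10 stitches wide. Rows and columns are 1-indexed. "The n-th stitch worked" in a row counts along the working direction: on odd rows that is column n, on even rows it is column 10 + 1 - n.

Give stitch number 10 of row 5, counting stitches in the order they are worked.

For row 5: chart row = ((5-1) mod 4) + 1 = 1; this is a RS (odd) row.
Chart row 1 tiled across columns 1-10: o k p k k k k o k p
Right side: take the tiled row as-is (worked left to right from column 1).
Stitch 10 in working order -> p

== STITCH ==
p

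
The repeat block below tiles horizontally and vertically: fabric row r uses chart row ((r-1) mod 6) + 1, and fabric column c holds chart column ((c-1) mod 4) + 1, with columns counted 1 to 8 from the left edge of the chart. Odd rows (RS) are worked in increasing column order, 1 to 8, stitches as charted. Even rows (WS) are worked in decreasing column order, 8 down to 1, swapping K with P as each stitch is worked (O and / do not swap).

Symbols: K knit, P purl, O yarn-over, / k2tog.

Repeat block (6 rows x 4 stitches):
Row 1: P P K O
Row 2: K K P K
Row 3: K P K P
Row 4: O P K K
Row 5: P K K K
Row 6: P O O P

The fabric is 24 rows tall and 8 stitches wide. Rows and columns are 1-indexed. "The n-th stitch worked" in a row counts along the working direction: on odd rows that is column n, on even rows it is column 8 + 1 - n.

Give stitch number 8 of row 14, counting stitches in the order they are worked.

Row 14: (14-1) mod 6 = 1, so use chart row 2. Even row -> WS.
Chart row 2 tiled across columns 1-8: K K P K K K P K
Wrong side: read the tiled row from column 8 down to 1 and exchange K with P (leave O, /).
Row 14 as worked: P K P P P K P P
Counting 8 along the worked row gives P.

Stitch:
P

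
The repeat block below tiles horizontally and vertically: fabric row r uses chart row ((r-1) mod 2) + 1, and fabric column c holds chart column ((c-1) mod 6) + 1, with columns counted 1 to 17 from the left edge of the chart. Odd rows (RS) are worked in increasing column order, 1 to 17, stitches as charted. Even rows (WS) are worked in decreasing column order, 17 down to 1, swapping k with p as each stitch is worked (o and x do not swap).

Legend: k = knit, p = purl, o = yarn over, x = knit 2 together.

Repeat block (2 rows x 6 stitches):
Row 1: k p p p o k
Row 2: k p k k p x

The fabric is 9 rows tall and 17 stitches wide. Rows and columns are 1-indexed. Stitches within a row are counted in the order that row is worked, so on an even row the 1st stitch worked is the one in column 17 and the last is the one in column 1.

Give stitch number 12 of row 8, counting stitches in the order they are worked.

Row 8: (8-1) mod 2 = 1, so use chart row 2. Even row -> WS.
Chart row 2 tiled across columns 1-17: k p k k p x k p k k p x k p k k p
Wrong side: read the tiled row from column 17 down to 1 and exchange k with p (leave o, x).
Row 8 as worked: k p p k p x k p p k p x k p p k p
Counting 12 along the worked row gives x.

Result:
x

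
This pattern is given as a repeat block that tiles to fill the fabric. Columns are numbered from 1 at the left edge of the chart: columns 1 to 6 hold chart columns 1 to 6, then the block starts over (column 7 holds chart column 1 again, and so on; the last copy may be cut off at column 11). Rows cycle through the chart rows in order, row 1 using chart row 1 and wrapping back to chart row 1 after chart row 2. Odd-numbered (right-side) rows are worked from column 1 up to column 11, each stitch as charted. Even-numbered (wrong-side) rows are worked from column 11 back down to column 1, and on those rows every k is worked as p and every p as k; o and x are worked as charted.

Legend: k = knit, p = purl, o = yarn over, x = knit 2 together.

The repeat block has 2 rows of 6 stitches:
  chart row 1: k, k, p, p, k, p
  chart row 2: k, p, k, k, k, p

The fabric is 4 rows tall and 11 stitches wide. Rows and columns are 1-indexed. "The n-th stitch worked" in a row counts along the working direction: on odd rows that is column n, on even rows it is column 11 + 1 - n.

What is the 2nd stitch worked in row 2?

== STITCH ==
p

Derivation:
Row 2 uses chart row ((2-1) mod 2)+1 = 2. Row 2 is even, so WS.
Chart row 2 tiled across columns 1-11: k p k k k p k p k k k
WS: work from column 11 back to column 1 (reverse the tiled row), swapping k<->p (o and x unchanged).
Row 2 as worked: p p p k p k p p p k p
Counting 2 along the worked row gives p.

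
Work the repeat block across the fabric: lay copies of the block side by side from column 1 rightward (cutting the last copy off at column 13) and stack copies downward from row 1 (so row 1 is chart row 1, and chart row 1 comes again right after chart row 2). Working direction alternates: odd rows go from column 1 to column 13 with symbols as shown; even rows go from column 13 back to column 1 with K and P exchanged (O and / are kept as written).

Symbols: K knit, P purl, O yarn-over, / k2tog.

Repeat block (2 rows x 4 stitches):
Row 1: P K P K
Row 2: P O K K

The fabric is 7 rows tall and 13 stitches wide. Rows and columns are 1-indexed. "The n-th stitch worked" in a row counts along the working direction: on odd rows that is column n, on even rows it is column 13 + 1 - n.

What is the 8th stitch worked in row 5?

== STITCH ==
K

Derivation:
Row 5 uses chart row ((5-1) mod 2)+1 = 1. Row 5 is odd, so RS.
Chart row 1 tiled across columns 1-13: P K P K P K P K P K P K P
RS: work column 1 to column 13, symbols as charted — the tiled row is the row as worked.
The 8th stitch worked is K.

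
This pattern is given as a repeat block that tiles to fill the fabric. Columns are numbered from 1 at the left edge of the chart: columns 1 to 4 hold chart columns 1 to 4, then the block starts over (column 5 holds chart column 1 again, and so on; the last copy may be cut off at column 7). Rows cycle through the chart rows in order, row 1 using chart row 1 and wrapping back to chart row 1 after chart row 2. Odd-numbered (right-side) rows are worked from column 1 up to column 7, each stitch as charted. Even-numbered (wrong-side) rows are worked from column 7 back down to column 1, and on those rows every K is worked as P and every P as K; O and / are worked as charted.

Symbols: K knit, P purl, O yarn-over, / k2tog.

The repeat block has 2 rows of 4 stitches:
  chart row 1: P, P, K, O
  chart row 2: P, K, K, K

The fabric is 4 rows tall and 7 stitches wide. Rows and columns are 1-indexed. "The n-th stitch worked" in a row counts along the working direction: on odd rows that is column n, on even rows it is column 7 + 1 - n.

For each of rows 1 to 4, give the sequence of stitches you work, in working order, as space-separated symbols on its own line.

Row 1: chart row 1, RS - tile across columns 1-7 and work as-is.
Row 2: chart row 2, WS - tiled (columns 1-7): P K K K P K K; work from column 7 back to 1 with K<->P swapped.
Row 3: chart row 1, RS - tile across columns 1-7 and work as-is.
Row 4: chart row 2, WS - tiled (columns 1-7): P K K K P K K; work from column 7 back to 1 with K<->P swapped.

Result:
P P K O P P K
P P K P P P K
P P K O P P K
P P K P P P K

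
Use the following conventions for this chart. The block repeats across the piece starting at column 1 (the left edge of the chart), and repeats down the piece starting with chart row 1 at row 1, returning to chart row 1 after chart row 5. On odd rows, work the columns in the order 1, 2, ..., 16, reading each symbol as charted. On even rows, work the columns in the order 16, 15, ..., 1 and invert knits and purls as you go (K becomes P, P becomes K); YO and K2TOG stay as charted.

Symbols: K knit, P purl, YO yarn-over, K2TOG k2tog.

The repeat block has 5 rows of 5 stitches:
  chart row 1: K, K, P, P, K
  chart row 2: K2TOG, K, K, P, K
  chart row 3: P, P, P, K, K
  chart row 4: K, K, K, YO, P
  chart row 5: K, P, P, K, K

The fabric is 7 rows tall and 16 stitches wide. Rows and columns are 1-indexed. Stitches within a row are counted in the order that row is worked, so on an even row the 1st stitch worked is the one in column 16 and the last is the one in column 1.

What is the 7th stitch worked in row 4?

Result:
K

Derivation:
Row 4: (4-1) mod 5 = 3, so use chart row 4. Even row -> WS.
Chart row 4 tiled across columns 1-16: K K K YO P K K K YO P K K K YO P K
Wrong side: read the tiled row from column 16 down to 1 and exchange K with P (leave YO, K2TOG).
Row 4 as worked: P K YO P P P K YO P P P K YO P P P
Counting 7 along the worked row gives K.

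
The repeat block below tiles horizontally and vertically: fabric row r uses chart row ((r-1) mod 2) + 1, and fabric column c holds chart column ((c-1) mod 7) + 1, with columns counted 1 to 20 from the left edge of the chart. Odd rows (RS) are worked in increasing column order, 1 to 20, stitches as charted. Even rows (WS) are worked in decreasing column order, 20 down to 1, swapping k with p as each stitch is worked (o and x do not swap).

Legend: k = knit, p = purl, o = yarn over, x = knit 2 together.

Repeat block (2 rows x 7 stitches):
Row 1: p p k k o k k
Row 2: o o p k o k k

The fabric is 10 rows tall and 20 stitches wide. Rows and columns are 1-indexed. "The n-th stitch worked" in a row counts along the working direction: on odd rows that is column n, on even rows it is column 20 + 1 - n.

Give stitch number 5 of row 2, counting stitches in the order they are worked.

For row 2: chart row = ((2-1) mod 2) + 1 = 2; this is a WS (even) row.
Chart row 2 tiled across columns 1-20: o o p k o k k o o p k o k k o o p k o k
Wrong side: read the tiled row from column 20 down to 1 and exchange k with p (leave o, x).
Row 2 as worked: p o p k o o p p o p k o o p p o p k o o
Stitch 5 in working order -> o

Stitch:
o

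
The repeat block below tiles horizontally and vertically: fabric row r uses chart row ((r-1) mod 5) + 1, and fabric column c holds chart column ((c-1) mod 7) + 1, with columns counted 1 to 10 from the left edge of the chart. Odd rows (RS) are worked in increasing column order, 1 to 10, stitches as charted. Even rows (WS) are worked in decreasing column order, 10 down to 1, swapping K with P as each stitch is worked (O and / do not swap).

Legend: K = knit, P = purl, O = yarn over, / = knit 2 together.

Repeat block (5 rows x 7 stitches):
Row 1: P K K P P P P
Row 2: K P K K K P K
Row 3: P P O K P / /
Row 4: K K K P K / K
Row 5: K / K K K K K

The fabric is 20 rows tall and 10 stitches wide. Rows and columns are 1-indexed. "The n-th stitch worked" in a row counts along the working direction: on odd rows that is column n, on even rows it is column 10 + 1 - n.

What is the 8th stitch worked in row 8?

== STITCH ==
O

Derivation:
For row 8: chart row = ((8-1) mod 5) + 1 = 3; this is a WS (even) row.
Chart row 3 tiled across columns 1-10: P P O K P / / P P O
WS row: flip the tiled sequence (start at column 10) and apply K<->P; O and / stay.
Row 8 as worked: O K K / / K P O K K
Counting 8 along the worked row gives O.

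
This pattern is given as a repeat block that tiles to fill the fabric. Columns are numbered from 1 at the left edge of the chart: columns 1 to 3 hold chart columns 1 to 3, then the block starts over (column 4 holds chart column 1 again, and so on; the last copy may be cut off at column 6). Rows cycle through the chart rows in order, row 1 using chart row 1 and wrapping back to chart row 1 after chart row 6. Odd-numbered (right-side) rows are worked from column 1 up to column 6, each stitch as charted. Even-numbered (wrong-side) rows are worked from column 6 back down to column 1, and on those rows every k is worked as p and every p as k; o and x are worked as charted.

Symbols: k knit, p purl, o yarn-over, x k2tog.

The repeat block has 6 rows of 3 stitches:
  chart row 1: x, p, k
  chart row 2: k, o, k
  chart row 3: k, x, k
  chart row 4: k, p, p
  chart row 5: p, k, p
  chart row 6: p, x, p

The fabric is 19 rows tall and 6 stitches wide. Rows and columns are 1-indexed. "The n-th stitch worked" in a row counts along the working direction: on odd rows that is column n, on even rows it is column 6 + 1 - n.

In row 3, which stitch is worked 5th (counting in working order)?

Stitch:
x

Derivation:
Row 3: (3-1) mod 6 = 2, so use chart row 3. Odd row -> RS.
Chart row 3 tiled across columns 1-6: k x k k x k
Right side: take the tiled row as-is (worked left to right from column 1).
Stitch 5 in working order -> x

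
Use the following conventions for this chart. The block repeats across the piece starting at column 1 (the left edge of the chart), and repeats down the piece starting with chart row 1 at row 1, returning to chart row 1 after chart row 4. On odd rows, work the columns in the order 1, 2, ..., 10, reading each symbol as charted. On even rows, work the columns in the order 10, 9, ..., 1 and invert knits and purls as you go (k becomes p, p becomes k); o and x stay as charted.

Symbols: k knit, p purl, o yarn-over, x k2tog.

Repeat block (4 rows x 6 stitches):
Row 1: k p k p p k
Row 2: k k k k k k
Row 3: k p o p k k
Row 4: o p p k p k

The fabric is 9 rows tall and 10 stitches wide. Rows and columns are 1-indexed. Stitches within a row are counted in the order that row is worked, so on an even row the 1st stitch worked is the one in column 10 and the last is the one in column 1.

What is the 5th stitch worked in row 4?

Result:
p

Derivation:
For row 4: chart row = ((4-1) mod 4) + 1 = 4; this is a WS (even) row.
Chart row 4 tiled across columns 1-10: o p p k p k o p p k
WS row: flip the tiled sequence (start at column 10) and apply k<->p; o and x stay.
Row 4 as worked: p k k o p k p k k o
Counting 5 along the worked row gives p.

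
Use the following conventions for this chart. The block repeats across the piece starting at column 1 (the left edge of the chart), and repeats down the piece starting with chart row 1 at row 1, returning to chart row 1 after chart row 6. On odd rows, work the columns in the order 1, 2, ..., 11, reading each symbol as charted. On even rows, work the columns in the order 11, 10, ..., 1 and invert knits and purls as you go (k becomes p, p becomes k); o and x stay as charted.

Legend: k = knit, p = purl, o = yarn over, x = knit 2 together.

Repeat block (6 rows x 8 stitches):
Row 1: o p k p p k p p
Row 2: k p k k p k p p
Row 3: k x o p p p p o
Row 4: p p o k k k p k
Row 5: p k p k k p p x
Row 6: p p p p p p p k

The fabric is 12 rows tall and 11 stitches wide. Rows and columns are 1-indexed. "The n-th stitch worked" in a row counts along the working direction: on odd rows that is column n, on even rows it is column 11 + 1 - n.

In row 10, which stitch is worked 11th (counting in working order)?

For row 10: chart row = ((10-1) mod 6) + 1 = 4; this is a WS (even) row.
Chart row 4 tiled across columns 1-11: p p o k k k p k p p o
Wrong side: read the tiled row from column 11 down to 1 and exchange k with p (leave o, x).
Row 10 as worked: o k k p k p p p o k k
Stitch 11 in working order -> k

== STITCH ==
k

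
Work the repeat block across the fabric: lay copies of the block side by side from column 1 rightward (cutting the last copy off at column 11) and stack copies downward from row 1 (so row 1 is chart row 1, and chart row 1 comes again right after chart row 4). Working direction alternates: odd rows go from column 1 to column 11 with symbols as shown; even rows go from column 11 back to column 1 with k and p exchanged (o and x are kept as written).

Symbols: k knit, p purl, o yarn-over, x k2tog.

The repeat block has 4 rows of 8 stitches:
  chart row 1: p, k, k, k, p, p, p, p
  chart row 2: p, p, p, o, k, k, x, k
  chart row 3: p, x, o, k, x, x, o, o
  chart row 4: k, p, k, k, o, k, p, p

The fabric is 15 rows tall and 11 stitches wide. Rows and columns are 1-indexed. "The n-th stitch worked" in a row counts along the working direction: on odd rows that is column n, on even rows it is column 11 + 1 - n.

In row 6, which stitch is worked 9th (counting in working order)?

Result:
k

Derivation:
Row 6: (6-1) mod 4 = 1, so use chart row 2. Even row -> WS.
Chart row 2 tiled across columns 1-11: p p p o k k x k p p p
WS row: flip the tiled sequence (start at column 11) and apply k<->p; o and x stay.
Row 6 as worked: k k k p x p p o k k k
Stitch 9 in working order -> k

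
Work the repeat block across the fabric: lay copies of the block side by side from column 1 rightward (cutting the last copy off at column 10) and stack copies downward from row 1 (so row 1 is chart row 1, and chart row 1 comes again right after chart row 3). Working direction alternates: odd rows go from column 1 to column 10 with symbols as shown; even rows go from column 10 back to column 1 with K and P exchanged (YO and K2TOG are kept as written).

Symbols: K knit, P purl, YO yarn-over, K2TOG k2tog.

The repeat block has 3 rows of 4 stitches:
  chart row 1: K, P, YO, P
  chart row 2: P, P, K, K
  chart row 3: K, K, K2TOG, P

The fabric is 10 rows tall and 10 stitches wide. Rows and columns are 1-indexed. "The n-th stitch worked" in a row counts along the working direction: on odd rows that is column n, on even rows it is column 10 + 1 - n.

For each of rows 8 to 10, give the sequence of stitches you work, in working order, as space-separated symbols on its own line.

Row 8: chart row 2, WS - tiled (columns 1-10): P P K K P P K K P P; work from column 10 back to 1 with K<->P swapped.
Row 9: chart row 3, RS - tile across columns 1-10 and work as-is.
Row 10: chart row 1, WS - tiled (columns 1-10): K P YO P K P YO P K P; work from column 10 back to 1 with K<->P swapped.

Rows as worked:
K K P P K K P P K K
K K K2TOG P K K K2TOG P K K
K P K YO K P K YO K P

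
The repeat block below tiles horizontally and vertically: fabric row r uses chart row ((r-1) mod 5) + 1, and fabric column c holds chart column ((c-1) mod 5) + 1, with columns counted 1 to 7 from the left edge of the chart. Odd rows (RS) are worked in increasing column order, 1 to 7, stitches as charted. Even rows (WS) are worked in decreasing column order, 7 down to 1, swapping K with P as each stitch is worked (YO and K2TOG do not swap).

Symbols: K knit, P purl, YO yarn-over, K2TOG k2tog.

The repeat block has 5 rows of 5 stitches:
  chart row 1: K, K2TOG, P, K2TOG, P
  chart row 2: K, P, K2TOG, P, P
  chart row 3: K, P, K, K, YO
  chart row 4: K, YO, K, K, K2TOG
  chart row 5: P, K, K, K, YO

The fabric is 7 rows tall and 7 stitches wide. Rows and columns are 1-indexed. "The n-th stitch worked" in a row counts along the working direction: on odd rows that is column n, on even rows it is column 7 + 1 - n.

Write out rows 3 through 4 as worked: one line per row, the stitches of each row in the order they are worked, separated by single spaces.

Result:
K P K K YO K P
YO P K2TOG P P YO P

Derivation:
Row 3: chart row 3, RS - tile across columns 1-7 and work as-is.
Row 4: chart row 4, WS - tiled (columns 1-7): K YO K K K2TOG K YO; work from column 7 back to 1 with K<->P swapped.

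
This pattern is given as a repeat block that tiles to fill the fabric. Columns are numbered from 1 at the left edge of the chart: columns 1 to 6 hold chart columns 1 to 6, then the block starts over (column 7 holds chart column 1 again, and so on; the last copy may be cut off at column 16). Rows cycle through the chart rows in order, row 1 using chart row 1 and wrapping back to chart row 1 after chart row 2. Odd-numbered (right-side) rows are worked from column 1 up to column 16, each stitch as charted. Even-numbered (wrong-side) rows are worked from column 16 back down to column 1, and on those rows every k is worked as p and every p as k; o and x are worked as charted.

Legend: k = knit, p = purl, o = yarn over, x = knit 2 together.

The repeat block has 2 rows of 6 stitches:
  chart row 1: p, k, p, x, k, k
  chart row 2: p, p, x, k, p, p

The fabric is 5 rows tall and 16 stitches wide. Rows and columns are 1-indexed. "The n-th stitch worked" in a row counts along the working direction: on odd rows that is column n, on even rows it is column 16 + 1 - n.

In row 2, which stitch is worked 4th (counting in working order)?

For row 2: chart row = ((2-1) mod 2) + 1 = 2; this is a WS (even) row.
Chart row 2 tiled across columns 1-16: p p x k p p p p x k p p p p x k
WS: work from column 16 back to column 1 (reverse the tiled row), swapping k<->p (o and x unchanged).
Row 2 as worked: p x k k k k p x k k k k p x k k
Counting 4 along the worked row gives k.

Stitch:
k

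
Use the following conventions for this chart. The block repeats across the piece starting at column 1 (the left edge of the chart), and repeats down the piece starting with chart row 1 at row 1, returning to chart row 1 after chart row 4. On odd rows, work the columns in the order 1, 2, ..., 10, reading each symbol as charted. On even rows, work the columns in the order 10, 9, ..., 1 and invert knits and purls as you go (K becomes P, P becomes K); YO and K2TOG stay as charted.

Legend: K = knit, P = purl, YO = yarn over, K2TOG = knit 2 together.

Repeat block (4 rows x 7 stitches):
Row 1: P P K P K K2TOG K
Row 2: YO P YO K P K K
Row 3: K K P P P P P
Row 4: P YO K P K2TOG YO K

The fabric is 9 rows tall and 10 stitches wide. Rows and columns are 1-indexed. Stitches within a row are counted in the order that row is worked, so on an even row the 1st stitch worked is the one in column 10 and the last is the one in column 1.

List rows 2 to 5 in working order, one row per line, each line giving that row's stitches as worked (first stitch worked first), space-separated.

Row 2: chart row 2, WS - tiled (columns 1-10): YO P YO K P K K YO P YO; work from column 10 back to 1 with K<->P swapped.
Row 3: chart row 3, RS - tile across columns 1-10 and work as-is.
Row 4: chart row 4, WS - tiled (columns 1-10): P YO K P K2TOG YO K P YO K; work from column 10 back to 1 with K<->P swapped.
Row 5: chart row 1, RS - tile across columns 1-10 and work as-is.

Rows as worked:
YO K YO P P K P YO K YO
K K P P P P P K K P
P YO K P YO K2TOG K P YO K
P P K P K K2TOG K P P K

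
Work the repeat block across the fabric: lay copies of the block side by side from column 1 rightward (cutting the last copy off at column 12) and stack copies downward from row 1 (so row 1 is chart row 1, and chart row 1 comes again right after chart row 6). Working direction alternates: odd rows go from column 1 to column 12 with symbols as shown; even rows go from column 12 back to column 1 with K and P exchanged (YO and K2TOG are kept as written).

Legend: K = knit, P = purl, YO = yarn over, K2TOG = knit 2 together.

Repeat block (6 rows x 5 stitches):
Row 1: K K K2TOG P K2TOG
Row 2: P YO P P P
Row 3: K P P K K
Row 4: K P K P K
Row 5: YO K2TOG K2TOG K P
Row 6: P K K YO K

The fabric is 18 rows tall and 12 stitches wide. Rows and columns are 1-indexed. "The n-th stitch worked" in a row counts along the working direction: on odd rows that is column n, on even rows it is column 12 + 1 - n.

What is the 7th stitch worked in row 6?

== STITCH ==
K

Derivation:
For row 6: chart row = ((6-1) mod 6) + 1 = 6; this is a WS (even) row.
Chart row 6 tiled across columns 1-12: P K K YO K P K K YO K P K
WS row: flip the tiled sequence (start at column 12) and apply K<->P; YO and K2TOG stay.
Row 6 as worked: P K P YO P P K P YO P P K
Counting 7 along the worked row gives K.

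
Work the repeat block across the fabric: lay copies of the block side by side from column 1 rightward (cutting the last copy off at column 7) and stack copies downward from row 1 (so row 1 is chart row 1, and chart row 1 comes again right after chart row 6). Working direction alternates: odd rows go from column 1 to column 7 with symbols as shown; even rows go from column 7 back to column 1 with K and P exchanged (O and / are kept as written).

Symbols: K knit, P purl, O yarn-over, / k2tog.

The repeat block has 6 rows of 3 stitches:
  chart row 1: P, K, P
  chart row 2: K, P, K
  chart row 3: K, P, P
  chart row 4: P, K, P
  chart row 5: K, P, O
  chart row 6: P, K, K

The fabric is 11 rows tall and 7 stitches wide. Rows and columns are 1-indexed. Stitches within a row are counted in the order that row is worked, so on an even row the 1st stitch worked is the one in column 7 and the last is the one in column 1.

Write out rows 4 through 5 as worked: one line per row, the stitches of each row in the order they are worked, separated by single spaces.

Row 4: chart row 4, WS - tiled (columns 1-7): P K P P K P P; work from column 7 back to 1 with K<->P swapped.
Row 5: chart row 5, RS - tile across columns 1-7 and work as-is.

Rows as worked:
K K P K K P K
K P O K P O K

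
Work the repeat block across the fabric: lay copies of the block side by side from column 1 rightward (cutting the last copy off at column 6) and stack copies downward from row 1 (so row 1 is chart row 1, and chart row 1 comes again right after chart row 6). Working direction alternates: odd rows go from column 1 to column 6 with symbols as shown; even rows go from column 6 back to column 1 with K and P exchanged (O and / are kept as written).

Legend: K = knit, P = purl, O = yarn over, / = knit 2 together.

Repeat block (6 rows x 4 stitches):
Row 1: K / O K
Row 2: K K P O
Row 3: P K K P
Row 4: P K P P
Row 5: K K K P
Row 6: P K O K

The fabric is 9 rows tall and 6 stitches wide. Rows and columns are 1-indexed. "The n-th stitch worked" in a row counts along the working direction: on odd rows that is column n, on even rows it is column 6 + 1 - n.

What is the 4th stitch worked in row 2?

== STITCH ==
K

Derivation:
Row 2 uses chart row ((2-1) mod 6)+1 = 2. Row 2 is even, so WS.
Chart row 2 tiled across columns 1-6: K K P O K K
WS row: flip the tiled sequence (start at column 6) and apply K<->P; O and / stay.
Row 2 as worked: P P O K P P
Stitch 4 in working order -> K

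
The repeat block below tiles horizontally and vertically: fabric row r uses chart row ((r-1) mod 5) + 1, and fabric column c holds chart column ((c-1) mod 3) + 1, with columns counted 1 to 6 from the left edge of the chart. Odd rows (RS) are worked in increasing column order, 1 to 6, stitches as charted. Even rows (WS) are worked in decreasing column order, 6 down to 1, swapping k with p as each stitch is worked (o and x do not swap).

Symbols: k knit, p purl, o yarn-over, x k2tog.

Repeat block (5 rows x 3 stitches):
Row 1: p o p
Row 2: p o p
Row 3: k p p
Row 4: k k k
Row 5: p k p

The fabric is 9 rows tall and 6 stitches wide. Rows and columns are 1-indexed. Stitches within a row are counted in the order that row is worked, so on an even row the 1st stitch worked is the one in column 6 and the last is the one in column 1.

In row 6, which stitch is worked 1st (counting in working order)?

For row 6: chart row = ((6-1) mod 5) + 1 = 1; this is a WS (even) row.
Chart row 1 tiled across columns 1-6: p o p p o p
WS: work from column 6 back to column 1 (reverse the tiled row), swapping k<->p (o and x unchanged).
Row 6 as worked: k o k k o k
The 1st stitch worked is k.

Stitch:
k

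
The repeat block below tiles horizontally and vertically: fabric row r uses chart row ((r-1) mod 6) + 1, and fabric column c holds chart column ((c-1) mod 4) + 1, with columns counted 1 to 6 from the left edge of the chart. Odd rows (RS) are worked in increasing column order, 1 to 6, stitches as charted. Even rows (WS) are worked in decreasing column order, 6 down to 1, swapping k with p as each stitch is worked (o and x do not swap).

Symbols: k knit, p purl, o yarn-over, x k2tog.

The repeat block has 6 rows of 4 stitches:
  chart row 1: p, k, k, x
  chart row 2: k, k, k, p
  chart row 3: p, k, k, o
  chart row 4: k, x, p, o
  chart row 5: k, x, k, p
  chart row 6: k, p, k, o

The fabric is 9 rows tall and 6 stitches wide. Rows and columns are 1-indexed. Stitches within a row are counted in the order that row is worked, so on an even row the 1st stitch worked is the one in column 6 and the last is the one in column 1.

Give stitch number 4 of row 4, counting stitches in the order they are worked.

For row 4: chart row = ((4-1) mod 6) + 1 = 4; this is a WS (even) row.
Chart row 4 tiled across columns 1-6: k x p o k x
Wrong side: read the tiled row from column 6 down to 1 and exchange k with p (leave o, x).
Row 4 as worked: x p o k x p
Stitch 4 in working order -> k

Stitch:
k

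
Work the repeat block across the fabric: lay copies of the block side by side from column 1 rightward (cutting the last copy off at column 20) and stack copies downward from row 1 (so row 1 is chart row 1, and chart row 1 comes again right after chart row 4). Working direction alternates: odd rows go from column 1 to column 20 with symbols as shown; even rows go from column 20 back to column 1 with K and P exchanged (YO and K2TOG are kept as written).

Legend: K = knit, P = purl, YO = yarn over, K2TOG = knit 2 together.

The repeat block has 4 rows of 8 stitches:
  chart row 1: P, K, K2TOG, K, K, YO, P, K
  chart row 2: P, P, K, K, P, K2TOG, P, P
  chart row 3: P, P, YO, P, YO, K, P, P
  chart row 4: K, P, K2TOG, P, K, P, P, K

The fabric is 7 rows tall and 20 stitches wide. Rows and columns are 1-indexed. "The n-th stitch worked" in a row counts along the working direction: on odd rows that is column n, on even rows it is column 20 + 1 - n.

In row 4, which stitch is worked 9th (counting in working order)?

Row 4 uses chart row ((4-1) mod 4)+1 = 4. Row 4 is even, so WS.
Chart row 4 tiled across columns 1-20: K P K2TOG P K P P K K P K2TOG P K P P K K P K2TOG P
WS: work from column 20 back to column 1 (reverse the tiled row), swapping K<->P (YO and K2TOG unchanged).
Row 4 as worked: K K2TOG K P P K K P K K2TOG K P P K K P K K2TOG K P
Counting 9 along the worked row gives K.

== STITCH ==
K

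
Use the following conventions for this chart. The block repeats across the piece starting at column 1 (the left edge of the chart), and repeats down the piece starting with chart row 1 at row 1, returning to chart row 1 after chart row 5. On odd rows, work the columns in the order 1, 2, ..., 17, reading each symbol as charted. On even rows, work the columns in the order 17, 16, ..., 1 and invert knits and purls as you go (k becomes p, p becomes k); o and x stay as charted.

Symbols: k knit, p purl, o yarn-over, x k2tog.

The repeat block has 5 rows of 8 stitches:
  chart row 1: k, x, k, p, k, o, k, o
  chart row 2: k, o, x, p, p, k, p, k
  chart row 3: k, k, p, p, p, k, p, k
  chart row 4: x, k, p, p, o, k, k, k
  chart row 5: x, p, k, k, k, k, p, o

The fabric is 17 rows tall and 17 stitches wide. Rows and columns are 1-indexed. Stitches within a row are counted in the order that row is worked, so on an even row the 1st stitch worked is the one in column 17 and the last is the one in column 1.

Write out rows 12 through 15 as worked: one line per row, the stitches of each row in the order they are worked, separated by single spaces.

Result:
p p k p k k x o p p k p k k x o p
k k p p p k p k k k p p p k p k k
x p p p o k k p x p p p o k k p x
x p k k k k p o x p k k k k p o x

Derivation:
Row 12: chart row 2, WS - tiled (columns 1-17): k o x p p k p k k o x p p k p k k; work from column 17 back to 1 with k<->p swapped.
Row 13: chart row 3, RS - tile across columns 1-17 and work as-is.
Row 14: chart row 4, WS - tiled (columns 1-17): x k p p o k k k x k p p o k k k x; work from column 17 back to 1 with k<->p swapped.
Row 15: chart row 5, RS - tile across columns 1-17 and work as-is.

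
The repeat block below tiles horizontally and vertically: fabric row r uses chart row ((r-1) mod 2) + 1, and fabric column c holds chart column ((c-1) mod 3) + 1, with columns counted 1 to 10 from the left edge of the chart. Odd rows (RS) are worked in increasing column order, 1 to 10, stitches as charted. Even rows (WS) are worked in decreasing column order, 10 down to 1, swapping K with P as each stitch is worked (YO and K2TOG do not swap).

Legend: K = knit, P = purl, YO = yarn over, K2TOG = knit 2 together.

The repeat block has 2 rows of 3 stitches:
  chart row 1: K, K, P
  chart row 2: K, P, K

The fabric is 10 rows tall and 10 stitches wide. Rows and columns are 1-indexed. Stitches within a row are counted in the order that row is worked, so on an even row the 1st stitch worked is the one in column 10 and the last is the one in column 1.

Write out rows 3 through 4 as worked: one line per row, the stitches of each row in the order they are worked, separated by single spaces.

Row 3: chart row 1, RS - tile across columns 1-10 and work as-is.
Row 4: chart row 2, WS - tiled (columns 1-10): K P K K P K K P K K; work from column 10 back to 1 with K<->P swapped.

== ROWS AS WORKED ==
K K P K K P K K P K
P P K P P K P P K P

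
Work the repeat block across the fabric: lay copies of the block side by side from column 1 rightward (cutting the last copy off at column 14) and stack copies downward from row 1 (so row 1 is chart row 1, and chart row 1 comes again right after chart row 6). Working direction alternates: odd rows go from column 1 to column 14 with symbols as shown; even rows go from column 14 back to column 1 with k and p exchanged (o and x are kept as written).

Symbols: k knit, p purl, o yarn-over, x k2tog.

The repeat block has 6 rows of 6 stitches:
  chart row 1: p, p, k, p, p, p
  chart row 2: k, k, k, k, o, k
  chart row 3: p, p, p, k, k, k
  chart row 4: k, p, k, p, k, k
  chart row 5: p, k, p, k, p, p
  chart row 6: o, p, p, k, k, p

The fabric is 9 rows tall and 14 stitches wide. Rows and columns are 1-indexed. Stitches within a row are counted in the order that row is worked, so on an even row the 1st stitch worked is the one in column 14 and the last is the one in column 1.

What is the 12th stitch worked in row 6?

Result:
k

Derivation:
Row 6: (6-1) mod 6 = 5, so use chart row 6. Even row -> WS.
Chart row 6 tiled across columns 1-14: o p p k k p o p p k k p o p
WS: work from column 14 back to column 1 (reverse the tiled row), swapping k<->p (o and x unchanged).
Row 6 as worked: k o k p p k k o k p p k k o
Counting 12 along the worked row gives k.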